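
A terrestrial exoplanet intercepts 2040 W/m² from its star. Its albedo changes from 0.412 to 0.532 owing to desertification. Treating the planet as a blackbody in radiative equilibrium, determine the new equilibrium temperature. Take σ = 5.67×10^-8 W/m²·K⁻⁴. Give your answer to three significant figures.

255 K

New equilibrium: T₂ = [(1−0.532)·2040/(4σ)]^(1/4) = 254.7 K.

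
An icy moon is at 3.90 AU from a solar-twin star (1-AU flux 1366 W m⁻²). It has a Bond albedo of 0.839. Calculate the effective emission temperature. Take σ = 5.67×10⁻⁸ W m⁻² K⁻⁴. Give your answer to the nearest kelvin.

89 K

By the inverse-square law, S = 1366/3.90² = 89.81 W m⁻².
Averaging over the sphere, the absorbed flux is S(1−α)/4 = 3.615 W m⁻².
In equilibrium σT⁴ equals this, so T = 89.36 K.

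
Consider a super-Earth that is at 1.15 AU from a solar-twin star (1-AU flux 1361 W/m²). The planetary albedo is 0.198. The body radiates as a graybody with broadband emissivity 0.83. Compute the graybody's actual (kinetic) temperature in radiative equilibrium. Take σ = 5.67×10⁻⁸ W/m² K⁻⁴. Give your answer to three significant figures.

257 kelvin

Irradiance scales as 1/d², so S = 1361 W/m² × (1/1.15)² = 1029 W/m².
The planet absorbs (1−α)S over its disc πR² and re-emits over 4πR², so the mean absorbed flux is (1−0.198)·1029/4 = 206.3 W/m².
Radiative balance εσT⁴ = 206.3 gives T = [206.3/(0.83·σ)]^(1/4) = 257.3 K.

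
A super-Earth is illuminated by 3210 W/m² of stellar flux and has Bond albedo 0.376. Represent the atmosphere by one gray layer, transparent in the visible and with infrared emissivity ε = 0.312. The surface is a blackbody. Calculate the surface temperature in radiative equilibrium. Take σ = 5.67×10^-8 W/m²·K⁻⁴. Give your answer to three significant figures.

The planet radiates to space at T_e = [S(1−α)/(4σ)]^(1/4) = 306.6 K.
The surface balance (absorbed SW + ε·downward IR = σT_s⁴) with T_a⁴ = T_s⁴/2 reduces to T_s = T_e·[2/(2−ε)]^¼ = 319.8 K.

320 K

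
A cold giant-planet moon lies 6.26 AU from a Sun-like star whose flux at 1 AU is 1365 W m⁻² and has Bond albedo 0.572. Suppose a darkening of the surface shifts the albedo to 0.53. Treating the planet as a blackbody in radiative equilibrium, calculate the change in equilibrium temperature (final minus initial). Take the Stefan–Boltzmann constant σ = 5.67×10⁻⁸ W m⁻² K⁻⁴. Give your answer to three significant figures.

Irradiance scales as 1/d², so S = 1365 W m⁻² × (1/6.26)² = 34.83 W m⁻².
With α = 0.572, T₁ = 90.04 K.
After:  T₂ = [34.83·0.47/(4σ)]^(1/4) = 92.17 K.
Change: 92.17 − 90.04 = 2.132 K.

2.13 kelvin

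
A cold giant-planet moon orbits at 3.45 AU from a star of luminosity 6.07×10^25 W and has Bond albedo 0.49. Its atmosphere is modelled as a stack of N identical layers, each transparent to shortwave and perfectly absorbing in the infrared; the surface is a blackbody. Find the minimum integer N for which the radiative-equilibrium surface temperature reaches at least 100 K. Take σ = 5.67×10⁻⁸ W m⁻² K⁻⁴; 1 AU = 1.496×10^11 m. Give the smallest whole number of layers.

2

d = 3.45 × 1.496×10^11 m = 5.161×10^11 m.
Flux at the orbit: S = L/(4πd²) = 6.07×10^25/(4π·(5.16×10^11)²) = 18.13 W m⁻².
The effective emission temperature is T_e = [S(1−α)/(4σ)]^¼ = 79.91 K.
Need (N+1)T_e⁴ ≥ T_s⁴, i.e. N+1 ≥ (100/79.91)⁴ = 2.452.
The minimum whole number is N = 2.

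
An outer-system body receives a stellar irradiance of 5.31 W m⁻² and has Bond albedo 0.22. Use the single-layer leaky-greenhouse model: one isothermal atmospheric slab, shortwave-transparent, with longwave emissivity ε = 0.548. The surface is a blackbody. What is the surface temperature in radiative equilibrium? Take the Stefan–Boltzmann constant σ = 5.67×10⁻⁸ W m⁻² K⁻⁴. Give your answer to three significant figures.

The planet radiates to space at T_e = [S(1−α)/(4σ)]^(1/4) = 65.37 K.
For a single slab of emissivity ε, T_s⁴ = 2T_e⁴/(2−ε); thus T_s = 65.37·(1.377)^(1/4) = 70.82 K.

70.8 K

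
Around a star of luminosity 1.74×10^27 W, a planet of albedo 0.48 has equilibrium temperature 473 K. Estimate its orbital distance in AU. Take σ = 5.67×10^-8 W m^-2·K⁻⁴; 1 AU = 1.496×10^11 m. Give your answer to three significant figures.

0.532 AU

Required flux: S = 4σT⁴/(1−α) = 21830 W m^-2.
From L = 4πd²S, d = √(1.74×10^27/(4π·21830)) = 7.964×10^10 m = 0.5323 AU.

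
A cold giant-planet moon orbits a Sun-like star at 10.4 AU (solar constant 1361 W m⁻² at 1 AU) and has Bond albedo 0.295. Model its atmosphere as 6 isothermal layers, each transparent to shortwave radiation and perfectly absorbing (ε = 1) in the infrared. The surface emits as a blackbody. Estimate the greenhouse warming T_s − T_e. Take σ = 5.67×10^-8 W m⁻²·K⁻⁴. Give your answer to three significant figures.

Flux at the orbit: S = 1361/(10.4)² = 12.58 W m⁻².
Top-of-atmosphere balance: σT_e⁴ = S(1−α)/4 = 2.218 W m⁻² → T_e = 79.08 K.
Surface: T_s = (7)^¼·T_e = 128.6 K.
Warming: T_s − T_e = 49.55 K.

49.6 kelvin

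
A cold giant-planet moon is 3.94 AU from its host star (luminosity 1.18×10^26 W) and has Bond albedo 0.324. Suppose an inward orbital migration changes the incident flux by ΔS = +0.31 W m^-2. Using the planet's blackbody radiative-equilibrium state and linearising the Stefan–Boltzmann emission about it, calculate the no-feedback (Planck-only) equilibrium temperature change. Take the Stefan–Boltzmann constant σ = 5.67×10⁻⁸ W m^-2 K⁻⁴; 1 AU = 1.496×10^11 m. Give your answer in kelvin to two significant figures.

0.27 K

Orbital distance: d = 3.94 AU = 5.894×10^11 m.
S = L/(4πd²) = 27.03 W m^-2.
Reference equilibrium: T_e = [S(1−α)/(4σ)]^(1/4) = 94.74 K.
Only a fraction (1−α) is absorbed and it's spread over 4πR², so ΔF = (1−α)ΔS/4 = 0.05239 W m^-2.
The Planck feedback parameter is 4σT_e³ = 0.1929 W m^-2/K.
ΔT₀ = ΔF/λ_P = 0.05239/0.1929 = 0.272 K.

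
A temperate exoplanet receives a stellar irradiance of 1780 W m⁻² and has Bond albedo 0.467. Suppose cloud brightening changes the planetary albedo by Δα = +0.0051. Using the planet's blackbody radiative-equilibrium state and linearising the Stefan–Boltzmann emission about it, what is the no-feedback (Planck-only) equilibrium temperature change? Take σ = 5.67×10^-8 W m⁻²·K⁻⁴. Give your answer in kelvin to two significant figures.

-0.61 kelvin

Reference equilibrium: T_e = [S(1−α)/(4σ)]^(1/4) = 254.3 K.
The change in absorbed flux is Δ[S(1−α)/4] = −SΔα/4 = -2.270 W m⁻².
Planck response: λ_P = 4σT_e³ = 4·5.67×10⁻⁸·(254.3)³ = 3.731 W m⁻²/K.
So ΔT₀ = -2.270/3.731 = -0.608 K.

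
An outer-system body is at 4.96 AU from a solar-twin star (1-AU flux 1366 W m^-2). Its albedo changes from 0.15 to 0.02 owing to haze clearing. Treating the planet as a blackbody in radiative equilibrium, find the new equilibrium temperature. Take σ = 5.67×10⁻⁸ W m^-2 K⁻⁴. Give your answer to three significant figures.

124 K

Irradiance scales as 1/d², so S = 1366 W m^-2 × (1/4.96)² = 55.52 W m^-2.
New equilibrium: T₂ = [(1−0.02)·55.52/(4σ)]^(1/4) = 124.5 K.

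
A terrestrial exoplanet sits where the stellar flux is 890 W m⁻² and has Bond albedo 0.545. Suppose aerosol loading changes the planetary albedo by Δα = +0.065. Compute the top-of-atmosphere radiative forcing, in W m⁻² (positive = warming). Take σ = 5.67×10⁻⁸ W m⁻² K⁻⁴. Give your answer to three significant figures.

-14.5 W m⁻²

TOA radiative forcing: ΔF = −S·Δα/4 = −890.0·(+0.065)/4 = -14.46 W m⁻².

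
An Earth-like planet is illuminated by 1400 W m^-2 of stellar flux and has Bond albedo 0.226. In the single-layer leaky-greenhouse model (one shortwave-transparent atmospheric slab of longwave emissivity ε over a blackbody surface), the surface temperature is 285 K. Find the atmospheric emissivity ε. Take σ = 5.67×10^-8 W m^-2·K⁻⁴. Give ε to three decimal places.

First, T_e = [1400·(1−0.226)/(4σ)]^(1/4) = 262.9 K.
T_s⁴ = T_e⁴·2/(2−ε) → ε = 2 − 2(T_e/T_s)⁴ = 2 − 2·(262.9/285)⁴ = 0.5516.

0.552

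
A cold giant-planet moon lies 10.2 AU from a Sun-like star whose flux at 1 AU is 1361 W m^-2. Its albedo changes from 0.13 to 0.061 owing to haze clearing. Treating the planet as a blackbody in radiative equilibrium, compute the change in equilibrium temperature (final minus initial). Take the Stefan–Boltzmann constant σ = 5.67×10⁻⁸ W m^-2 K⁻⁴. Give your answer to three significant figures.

By the inverse-square law, S = 1361/10.2² = 13.08 W m^-2.
With α = 0.13, T₁ = 84.17 K.
Final:   T₂ = [S(1−0.061)/(4σ)]^(1/4) = 85.79 K.
Change: 85.79 − 84.17 = 1.621 K.

1.62 kelvin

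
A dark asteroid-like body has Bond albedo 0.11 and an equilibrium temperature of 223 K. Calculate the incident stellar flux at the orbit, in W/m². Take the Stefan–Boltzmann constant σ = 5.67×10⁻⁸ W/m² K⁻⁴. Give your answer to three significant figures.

630 W/m²

From S(1−α)/4 = σT⁴: S = 4σT⁴/(1−α).
σT⁴ = 5.67×10⁻⁸·(223)⁴ = 140.2 W/m².
S = 4·140.2/0.89 = 630.2 W/m².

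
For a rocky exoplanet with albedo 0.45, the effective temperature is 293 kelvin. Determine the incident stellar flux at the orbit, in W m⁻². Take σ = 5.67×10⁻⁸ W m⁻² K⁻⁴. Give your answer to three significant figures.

3040 W m⁻²

Invert the energy balance for S: S = 4σT⁴/(1−α).
σT⁴ = 5.67×10⁻⁸·(293)⁴ = 417.9 W m⁻².
S = 4·417.9/0.55 = 3039 W m⁻².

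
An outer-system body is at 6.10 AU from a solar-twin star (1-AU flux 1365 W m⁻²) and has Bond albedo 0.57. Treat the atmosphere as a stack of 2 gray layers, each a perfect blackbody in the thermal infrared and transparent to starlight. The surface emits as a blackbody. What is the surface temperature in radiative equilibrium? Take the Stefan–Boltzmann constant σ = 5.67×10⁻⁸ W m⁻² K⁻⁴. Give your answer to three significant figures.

120 kelvin

Flux at the orbit: S = 1365/(6.10)² = 36.68 W m⁻².
OLR = S(1−α)/4 = 3.943 W m⁻²; the top layer radiates at T_e = 91.32 K.
Layer-by-layer balance gives σT_s⁴ = (N+1)σT_e⁴, so T_s = 3^¼·91.32 = 120.2 K.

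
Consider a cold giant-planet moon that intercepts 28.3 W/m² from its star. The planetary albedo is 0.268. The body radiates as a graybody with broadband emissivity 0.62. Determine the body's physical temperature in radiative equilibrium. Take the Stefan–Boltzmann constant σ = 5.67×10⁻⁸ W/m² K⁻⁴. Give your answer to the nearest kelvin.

The planet absorbs (1−α)S over its disc πR² and re-emits over 4πR², so the mean absorbed flux is (1−0.268)·28.30/4 = 5.179 W/m².
Radiative balance εσT⁴ = 5.179 gives T = [5.179/(0.62·σ)]^(1/4) = 110.2 K.

110 kelvin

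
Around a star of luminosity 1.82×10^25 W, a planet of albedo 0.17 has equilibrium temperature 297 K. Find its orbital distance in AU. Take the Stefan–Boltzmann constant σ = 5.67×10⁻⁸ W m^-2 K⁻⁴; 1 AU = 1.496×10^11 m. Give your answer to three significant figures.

0.174 AU

Required flux: S = 4σT⁴/(1−α) = 2126 W m^-2.
Then d = [L/(4πS)]^(1/2) = 2.610×10^10 m, i.e. 0.1745 AU.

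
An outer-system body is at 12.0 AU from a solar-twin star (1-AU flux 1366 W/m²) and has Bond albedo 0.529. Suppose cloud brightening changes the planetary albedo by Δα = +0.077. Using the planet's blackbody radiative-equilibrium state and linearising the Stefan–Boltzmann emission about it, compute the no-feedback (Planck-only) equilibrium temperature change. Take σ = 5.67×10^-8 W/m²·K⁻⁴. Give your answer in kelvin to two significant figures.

Irradiance scales as 1/d², so S = 1366 W/m² × (1/12.0)² = 9.486 W/m².
Reference equilibrium: T_e = [S(1−α)/(4σ)]^(1/4) = 66.62 K.
The change in absorbed flux is Δ[S(1−α)/4] = −SΔα/4 = -0.1826 W/m².
Planck response: λ_P = 4σT_e³ = 4·5.67×10⁻⁸·(66.62)³ = 0.06706 W/m²/K.
ΔT₀ = ΔF/λ_P = -0.1826/0.06706 = -2.72 K.

-2.7 K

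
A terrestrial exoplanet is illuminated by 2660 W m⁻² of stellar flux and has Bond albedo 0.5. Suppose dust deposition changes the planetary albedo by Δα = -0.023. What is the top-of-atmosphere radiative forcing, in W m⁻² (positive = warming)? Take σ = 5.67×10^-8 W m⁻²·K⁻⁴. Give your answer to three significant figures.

15.3 W m⁻²

TOA radiative forcing: ΔF = −S·Δα/4 = −2660·(-0.023)/4 = 15.29 W m⁻².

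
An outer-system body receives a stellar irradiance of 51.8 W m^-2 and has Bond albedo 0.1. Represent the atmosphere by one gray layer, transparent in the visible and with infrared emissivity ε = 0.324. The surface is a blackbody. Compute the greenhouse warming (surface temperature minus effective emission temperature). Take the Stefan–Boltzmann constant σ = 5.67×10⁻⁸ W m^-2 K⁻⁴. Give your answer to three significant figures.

At the top of the atmosphere, σT_e⁴ = S(1−α)/4 = 11.65 W m^-2, giving T_e = 119.7 K.
The surface balance (absorbed SW + ε·downward IR = σT_s⁴) with T_a⁴ = T_s⁴/2 reduces to T_s = T_e·[2/(2−ε)]^¼ = 125.1 K.
T_s − T_e = 125.1 − 119.7 = 5.409 K.

5.41 K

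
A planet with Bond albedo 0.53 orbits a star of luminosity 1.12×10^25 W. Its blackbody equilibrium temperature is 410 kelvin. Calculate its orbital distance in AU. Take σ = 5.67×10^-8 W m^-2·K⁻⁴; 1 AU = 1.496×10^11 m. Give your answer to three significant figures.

0.0540 AU

The flux needed for this T is 4σT⁴/(1−0.53) = 13640 W m^-2.
From L = 4πd²S, d = √(1.12×10^25/(4π·13640)) = 8.085×10^9 m = 0.05404 AU.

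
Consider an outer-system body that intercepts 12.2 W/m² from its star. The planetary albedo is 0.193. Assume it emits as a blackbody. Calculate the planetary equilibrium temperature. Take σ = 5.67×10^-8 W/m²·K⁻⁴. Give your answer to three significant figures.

81.2 K

Absorbed flux (global mean): S(1−α)/4 = 12.20·0.807/4 = 2.461 W/m².
Balancing against σT⁴: T = (2.461/5.67×10⁻⁸)^(1/4) = 81.17 K.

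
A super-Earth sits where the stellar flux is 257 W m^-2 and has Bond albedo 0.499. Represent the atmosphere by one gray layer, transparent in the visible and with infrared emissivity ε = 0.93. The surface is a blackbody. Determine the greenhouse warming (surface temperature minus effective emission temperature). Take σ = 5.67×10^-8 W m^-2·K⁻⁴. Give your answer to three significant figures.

26.1 K

The planet radiates to space at T_e = [S(1−α)/(4σ)]^(1/4) = 154.4 K.
Surface balance with a leaky layer gives σT_s⁴ = σT_e⁴·2/(2−ε), so T_s = T_e·[2/(2−0.93)]^(1/4) = 180.5 K.
The atmosphere warms the surface by 26.13 K.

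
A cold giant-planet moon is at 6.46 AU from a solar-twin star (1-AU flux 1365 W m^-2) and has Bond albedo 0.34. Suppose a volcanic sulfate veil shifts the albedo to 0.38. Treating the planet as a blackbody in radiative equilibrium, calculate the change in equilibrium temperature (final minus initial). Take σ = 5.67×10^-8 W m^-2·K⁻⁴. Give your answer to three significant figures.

-1.53 K

Flux at the orbit: S = 1365/(6.46)² = 32.71 W m^-2.
Before: T₁ = [32.71·0.66/(4σ)]^(1/4) = 98.77 K.
After:  T₂ = [32.71·0.62/(4σ)]^(1/4) = 97.24 K.
Change: 97.24 − 98.77 = -1.532 K.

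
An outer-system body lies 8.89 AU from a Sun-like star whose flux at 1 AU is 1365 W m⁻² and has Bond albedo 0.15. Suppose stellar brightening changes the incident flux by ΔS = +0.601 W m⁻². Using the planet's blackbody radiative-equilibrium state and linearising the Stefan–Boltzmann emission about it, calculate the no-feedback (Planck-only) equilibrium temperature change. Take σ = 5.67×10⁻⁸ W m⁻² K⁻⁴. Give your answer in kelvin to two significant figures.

Irradiance scales as 1/d², so S = 1365 W m⁻² × (1/8.89)² = 17.27 W m⁻².
Reference equilibrium: T_e = [S(1−α)/(4σ)]^(1/4) = 89.70 K.
TOA radiative forcing: ΔF = (1−α)ΔS/4 = 0.85·(+0.601)/4 = 0.1277 W m⁻².
The Planck feedback parameter is 4σT_e³ = 0.1637 W m⁻²/K.
Hence the no-feedback warming is ΔF/(4σT_e³) = 0.780 K.

0.78 K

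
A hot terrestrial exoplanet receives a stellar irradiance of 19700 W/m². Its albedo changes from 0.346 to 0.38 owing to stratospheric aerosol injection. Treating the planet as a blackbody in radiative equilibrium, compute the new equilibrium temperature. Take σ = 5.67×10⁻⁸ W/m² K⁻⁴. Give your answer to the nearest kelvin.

482 K

With the new albedo, S(1−α₂)/4 = 3054 W/m², so T₂ = 481.7 K.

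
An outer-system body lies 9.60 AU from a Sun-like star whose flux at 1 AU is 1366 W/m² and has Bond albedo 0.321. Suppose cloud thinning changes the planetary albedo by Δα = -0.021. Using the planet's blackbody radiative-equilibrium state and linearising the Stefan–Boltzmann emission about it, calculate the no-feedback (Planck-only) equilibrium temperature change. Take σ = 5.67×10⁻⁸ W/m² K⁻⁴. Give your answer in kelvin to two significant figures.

By the inverse-square law, S = 1366/9.60² = 14.82 W/m².
Unperturbed T_e = [14.82·(1−0.321)/(4σ)]^¼ = 81.62 K.
The change in absorbed flux is Δ[S(1−α)/4] = −SΔα/4 = 0.07782 W/m².
The Planck feedback parameter is 4σT_e³ = 0.1233 W/m²/K.
ΔT₀ = ΔF/λ_P = 0.07782/0.1233 = 0.631 K.

0.63 K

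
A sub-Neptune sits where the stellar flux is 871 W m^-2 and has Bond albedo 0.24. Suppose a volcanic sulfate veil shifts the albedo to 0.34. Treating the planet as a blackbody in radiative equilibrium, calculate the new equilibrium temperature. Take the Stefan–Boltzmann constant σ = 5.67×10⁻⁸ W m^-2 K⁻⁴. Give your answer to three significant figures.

New equilibrium: T₂ = [(1−0.34)·871.0/(4σ)]^(1/4) = 224.4 K.

224 K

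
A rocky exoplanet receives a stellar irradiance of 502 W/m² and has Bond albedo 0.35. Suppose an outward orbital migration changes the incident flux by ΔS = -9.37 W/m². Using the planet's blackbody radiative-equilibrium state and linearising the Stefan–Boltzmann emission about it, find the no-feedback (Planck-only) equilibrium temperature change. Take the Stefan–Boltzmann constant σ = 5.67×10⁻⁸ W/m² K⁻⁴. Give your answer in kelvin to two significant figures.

-0.91 kelvin

Reference equilibrium: T_e = [S(1−α)/(4σ)]^(1/4) = 194.8 K.
Only a fraction (1−α) is absorbed and it's spread over 4πR², so ΔF = (1−α)ΔS/4 = -1.523 W/m².
Linearising σT⁴ gives d(σT⁴)/dT = 4σT_e³ = 1.675 W/m² per K.
So ΔT₀ = -1.523/1.675 = -0.909 K.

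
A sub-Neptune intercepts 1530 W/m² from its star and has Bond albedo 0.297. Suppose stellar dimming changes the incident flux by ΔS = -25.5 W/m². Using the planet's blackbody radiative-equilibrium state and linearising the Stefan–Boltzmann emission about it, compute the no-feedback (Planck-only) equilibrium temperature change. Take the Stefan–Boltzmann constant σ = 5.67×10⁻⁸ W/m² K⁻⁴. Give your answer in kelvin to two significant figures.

-1.1 K

Unperturbed T_e = [1530·(1−0.297)/(4σ)]^¼ = 262.4 K.
Only a fraction (1−α) is absorbed and it's spread over 4πR², so ΔF = (1−α)ΔS/4 = -4.482 W/m².
The Planck feedback parameter is 4σT_e³ = 4.099 W/m²/K.
ΔT₀ = ΔF/λ_P = -4.482/4.099 = -1.09 K.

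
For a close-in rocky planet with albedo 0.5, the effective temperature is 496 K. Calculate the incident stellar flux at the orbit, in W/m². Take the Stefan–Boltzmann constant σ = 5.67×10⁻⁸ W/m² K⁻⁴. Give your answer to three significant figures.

27500 W/m²

Invert the energy balance for S: S = 4σT⁴/(1−α).
The emitted flux is σT⁴ = 3432 W/m².
S = 4·3432/0.5 = 27450 W/m².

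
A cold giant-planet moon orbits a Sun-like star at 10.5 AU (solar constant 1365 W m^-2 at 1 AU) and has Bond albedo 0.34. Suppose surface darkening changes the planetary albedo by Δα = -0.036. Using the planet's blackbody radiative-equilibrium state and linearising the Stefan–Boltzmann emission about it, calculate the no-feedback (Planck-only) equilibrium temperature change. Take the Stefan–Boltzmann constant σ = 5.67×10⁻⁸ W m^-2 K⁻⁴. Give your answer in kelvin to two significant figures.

1.1 kelvin

Irradiance scales as 1/d², so S = 1365 W m^-2 × (1/10.5)² = 12.38 W m^-2.
Unperturbed T_e = [12.38·(1−0.34)/(4σ)]^¼ = 77.48 K.
ΔF = −(S/4)Δα = −(12.38/4)×(-0.036) = 0.1114 W m^-2.
Linearising σT⁴ gives d(σT⁴)/dT = 4σT_e³ = 0.1055 W m^-2 per K.
ΔT₀ = ΔF/λ_P = 0.1114/0.1055 = 1.06 K.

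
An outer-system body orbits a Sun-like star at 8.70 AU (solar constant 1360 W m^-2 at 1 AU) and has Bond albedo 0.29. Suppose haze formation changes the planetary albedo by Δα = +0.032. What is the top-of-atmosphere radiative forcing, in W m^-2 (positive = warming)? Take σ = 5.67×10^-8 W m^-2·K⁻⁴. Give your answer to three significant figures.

Flux at the orbit: S = 1360/(8.70)² = 17.97 W m^-2.
The change in absorbed flux is Δ[S(1−α)/4] = −SΔα/4 = -0.1437 W m^-2.

-0.144 W m^-2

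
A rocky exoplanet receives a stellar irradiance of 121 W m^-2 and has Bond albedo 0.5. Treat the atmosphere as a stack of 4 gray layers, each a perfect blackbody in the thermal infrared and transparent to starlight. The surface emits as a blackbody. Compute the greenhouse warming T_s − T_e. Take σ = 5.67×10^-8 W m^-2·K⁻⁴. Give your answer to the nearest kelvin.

The effective emission temperature is T_e = [S(1−α)/(4σ)]^¼ = 127.8 K.
Surface: T_s = (5)^¼·T_e = 191.1 K.
So the greenhouse effect raises the surface by 191.1 − 127.8 = 63.31 K.

63 kelvin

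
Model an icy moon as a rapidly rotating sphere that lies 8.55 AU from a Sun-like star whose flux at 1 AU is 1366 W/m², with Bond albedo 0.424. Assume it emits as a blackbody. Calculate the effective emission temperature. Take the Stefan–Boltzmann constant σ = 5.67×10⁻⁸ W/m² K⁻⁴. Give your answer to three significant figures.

83.0 K

Irradiance scales as 1/d², so S = 1366 W/m² × (1/8.55)² = 18.69 W/m².
Averaging over the sphere, the absorbed flux is S(1−α)/4 = 2.691 W/m².
Set σT⁴ = 2.691 → T = (2.691/σ)^(1/4) = 83.00 K.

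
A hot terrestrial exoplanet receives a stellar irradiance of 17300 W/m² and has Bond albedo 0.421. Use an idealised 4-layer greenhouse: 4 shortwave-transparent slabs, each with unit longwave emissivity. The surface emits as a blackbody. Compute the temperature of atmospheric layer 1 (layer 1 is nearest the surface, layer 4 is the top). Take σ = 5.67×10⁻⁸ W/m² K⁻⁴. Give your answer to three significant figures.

Top-of-atmosphere balance: σT_e⁴ = S(1−α)/4 = 2504 W/m² → T_e = 458.4 K.
The net upward flux σT_e⁴ is constant between every pair of levels, so T_k⁴ = (N+1−k)T_e⁴.
With k = 1: T_1 = (4+1−1)^¼·458.4 K = 648.3 K.

648 K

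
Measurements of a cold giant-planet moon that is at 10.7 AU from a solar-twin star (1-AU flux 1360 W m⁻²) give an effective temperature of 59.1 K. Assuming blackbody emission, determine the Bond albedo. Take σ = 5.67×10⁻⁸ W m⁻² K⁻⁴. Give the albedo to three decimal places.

0.767

By the inverse-square law, S = 1360/10.7² = 11.88 W m⁻².
Energy balance: S(1−α)/4 = σT⁴, so 1−α = 4σT⁴/S.
4σT⁴ = 4·5.67×10⁻⁸·(59.1)⁴ = 2.767 W m⁻².
1−α = 2.767/11.88 = 0.2329, so α = 0.7671.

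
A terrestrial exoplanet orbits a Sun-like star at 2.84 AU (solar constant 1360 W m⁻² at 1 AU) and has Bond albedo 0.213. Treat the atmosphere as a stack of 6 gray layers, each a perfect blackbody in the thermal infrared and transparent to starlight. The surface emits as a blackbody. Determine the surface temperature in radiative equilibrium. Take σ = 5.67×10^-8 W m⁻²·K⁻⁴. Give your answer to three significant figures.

253 K

Irradiance scales as 1/d², so S = 1360 W m⁻² × (1/2.84)² = 168.6 W m⁻².
Top-of-atmosphere balance: σT_e⁴ = S(1−α)/4 = 33.18 W m⁻² → T_e = 155.5 K.
With N = 6 opaque layers, T_s = (N+1)^(1/4)·T_e = 7^(1/4)·155.5 = 253.0 K.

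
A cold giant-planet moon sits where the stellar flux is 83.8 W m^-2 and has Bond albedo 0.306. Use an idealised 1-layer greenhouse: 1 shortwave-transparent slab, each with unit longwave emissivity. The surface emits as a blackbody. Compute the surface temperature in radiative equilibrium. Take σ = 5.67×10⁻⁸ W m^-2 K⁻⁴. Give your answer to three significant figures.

Top-of-atmosphere balance: σT_e⁴ = S(1−α)/4 = 14.54 W m^-2 → T_e = 126.5 K.
For an N-layer opaque stack, T_s⁴ = (N+1)T_e⁴, hence T_s = (2)^(1/4)×126.5 K = 150.5 K.

150 K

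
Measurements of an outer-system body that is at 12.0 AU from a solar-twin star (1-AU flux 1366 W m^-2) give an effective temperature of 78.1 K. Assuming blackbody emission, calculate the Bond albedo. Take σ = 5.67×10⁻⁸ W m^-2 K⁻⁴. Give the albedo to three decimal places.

By the inverse-square law, S = 1366/12.0² = 9.486 W m^-2.
Energy balance: S(1−α)/4 = σT⁴, so 1−α = 4σT⁴/S.
4σT⁴ = 4·5.67×10⁻⁸·(78.1)⁴ = 8.438 W m^-2.
1−α = 8.438/9.486 = 0.8895, so α = 0.1105.

0.110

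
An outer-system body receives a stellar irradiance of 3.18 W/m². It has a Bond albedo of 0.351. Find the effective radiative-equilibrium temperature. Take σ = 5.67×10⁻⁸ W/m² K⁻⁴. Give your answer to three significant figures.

54.9 kelvin

Averaging over the sphere, the absorbed flux is S(1−α)/4 = 0.5160 W/m².
In equilibrium σT⁴ equals this, so T = 54.92 K.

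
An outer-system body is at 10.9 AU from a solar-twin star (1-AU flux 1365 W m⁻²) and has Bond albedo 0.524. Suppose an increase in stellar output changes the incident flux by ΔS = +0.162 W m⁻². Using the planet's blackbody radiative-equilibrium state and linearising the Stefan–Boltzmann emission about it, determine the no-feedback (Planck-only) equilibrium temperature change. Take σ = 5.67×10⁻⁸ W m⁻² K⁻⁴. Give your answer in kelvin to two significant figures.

By the inverse-square law, S = 1365/10.9² = 11.49 W m⁻².
Unperturbed T_e = [11.49·(1−0.524)/(4σ)]^¼ = 70.07 K.
ΔF = Δ[S(1−α)]/4 = (1−0.524)·+0.162/4 = 0.01928 W m⁻².
Planck response: λ_P = 4σT_e³ = 4·5.67×10⁻⁸·(70.07)³ = 0.07804 W m⁻²/K.
So ΔT₀ = 0.01928/0.07804 = 0.247 K.

0.25 K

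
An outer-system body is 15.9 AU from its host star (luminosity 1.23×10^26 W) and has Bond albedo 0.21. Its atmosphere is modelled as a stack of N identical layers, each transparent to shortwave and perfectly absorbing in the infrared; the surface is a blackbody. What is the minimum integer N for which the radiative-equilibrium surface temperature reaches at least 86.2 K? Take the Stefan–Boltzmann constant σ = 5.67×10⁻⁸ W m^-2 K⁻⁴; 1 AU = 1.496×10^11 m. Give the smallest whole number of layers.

9

d = 15.9 × 1.496×10^11 m = 2.379×10^12 m.
Spreading L over a sphere of radius d: S = 1.23×10^26/(4π·2.38×10^12²) = 1.730 W m^-2.
The effective emission temperature is T_e = [S(1−α)/(4σ)]^¼ = 49.55 K.
Since T_s⁴ = (N+1)T_e⁴, we need N ≥ (T_s/T_e)⁴ − 1 = 8.162.
Rounding up, N = 9.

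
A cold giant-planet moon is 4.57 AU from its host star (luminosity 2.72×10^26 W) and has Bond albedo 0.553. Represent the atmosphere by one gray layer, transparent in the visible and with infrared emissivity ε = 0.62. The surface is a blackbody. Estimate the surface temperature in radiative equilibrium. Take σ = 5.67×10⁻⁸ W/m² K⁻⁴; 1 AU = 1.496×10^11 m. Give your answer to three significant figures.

107 kelvin

Orbital distance: d = 4.57 AU = 6.837×10^11 m.
Flux at the orbit: S = L/(4πd²) = 2.72×10^26/(4π·(6.84×10^11)²) = 46.31 W/m².
At the top of the atmosphere, σT_e⁴ = S(1−α)/4 = 5.175 W/m², giving T_e = 97.74 K.
For a single slab of emissivity ε, T_s⁴ = 2T_e⁴/(2−ε); thus T_s = 97.74·(1.449)^(1/4) = 107.2 K.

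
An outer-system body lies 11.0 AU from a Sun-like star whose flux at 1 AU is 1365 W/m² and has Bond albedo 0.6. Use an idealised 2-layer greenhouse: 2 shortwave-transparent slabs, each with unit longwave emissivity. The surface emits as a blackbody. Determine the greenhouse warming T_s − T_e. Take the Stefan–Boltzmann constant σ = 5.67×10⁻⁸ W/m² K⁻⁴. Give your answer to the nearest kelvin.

Flux at the orbit: S = 1365/(11.0)² = 11.28 W/m².
Top-of-atmosphere balance: σT_e⁴ = S(1−α)/4 = 1.128 W/m² → T_e = 66.79 K.
Surface: T_s = (3)^¼·T_e = 87.90 K.
Warming: T_s − T_e = 21.11 K.

21 K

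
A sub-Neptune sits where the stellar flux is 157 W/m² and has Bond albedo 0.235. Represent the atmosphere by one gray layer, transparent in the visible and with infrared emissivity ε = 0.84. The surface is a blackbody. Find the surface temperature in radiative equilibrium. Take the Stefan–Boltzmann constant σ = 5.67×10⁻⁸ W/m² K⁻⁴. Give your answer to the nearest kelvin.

The planet radiates to space at T_e = [S(1−α)/(4σ)]^(1/4) = 151.7 K.
For a single slab of emissivity ε, T_s⁴ = 2T_e⁴/(2−ε); thus T_s = 151.7·(1.724)^(1/4) = 173.8 K.

174 K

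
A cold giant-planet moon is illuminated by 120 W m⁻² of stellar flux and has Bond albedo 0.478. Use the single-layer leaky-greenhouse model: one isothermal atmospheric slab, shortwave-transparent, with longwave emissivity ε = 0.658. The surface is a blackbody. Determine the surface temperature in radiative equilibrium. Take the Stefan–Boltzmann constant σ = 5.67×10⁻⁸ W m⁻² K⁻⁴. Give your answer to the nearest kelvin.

The planet radiates to space at T_e = [S(1−α)/(4σ)]^(1/4) = 128.9 K.
Surface balance with a leaky layer gives σT_s⁴ = σT_e⁴·2/(2−ε), so T_s = T_e·[2/(2−0.658)]^(1/4) = 142.4 K.

142 K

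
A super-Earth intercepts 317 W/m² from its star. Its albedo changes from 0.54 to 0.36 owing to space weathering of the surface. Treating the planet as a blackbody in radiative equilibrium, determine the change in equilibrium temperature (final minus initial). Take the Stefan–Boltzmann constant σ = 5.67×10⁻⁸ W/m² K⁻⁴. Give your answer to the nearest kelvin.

14 K

Before: T₁ = [317.0·0.46/(4σ)]^(1/4) = 159.2 K.
After:  T₂ = [317.0·0.64/(4σ)]^(1/4) = 172.9 K.
ΔT = T₂ − T₁ = 13.70 K.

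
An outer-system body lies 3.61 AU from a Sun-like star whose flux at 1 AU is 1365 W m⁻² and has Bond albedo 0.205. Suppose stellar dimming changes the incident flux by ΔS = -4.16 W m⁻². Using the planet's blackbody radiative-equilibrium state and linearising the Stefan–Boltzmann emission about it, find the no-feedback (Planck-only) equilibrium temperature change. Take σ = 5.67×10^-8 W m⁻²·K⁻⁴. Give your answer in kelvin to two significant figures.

-1.4 kelvin

Irradiance scales as 1/d², so S = 1365 W m⁻² × (1/3.61)² = 104.7 W m⁻².
Unperturbed T_e = [104.7·(1−0.205)/(4σ)]^¼ = 138.4 K.
TOA radiative forcing: ΔF = (1−α)ΔS/4 = 0.795·(-4.16)/4 = -0.8268 W m⁻².
Planck response: λ_P = 4σT_e³ = 4·5.67×10⁻⁸·(138.4)³ = 0.6016 W m⁻²/K.
ΔT₀ = ΔF/λ_P = -0.8268/0.6016 = -1.37 K.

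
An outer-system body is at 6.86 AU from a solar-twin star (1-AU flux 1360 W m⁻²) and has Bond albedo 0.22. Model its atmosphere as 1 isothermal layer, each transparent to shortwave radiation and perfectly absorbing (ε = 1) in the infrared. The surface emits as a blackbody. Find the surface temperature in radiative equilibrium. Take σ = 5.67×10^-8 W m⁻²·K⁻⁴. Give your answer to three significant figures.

119 K

Irradiance scales as 1/d², so S = 1360 W m⁻² × (1/6.86)² = 28.90 W m⁻².
The effective emission temperature is T_e = [S(1−α)/(4σ)]^¼ = 99.85 K.
Layer-by-layer balance gives σT_s⁴ = (N+1)σT_e⁴, so T_s = 2^¼·99.85 = 118.7 K.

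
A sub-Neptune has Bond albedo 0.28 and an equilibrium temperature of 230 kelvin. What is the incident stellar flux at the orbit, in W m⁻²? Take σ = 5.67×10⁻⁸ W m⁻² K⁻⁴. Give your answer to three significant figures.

Invert the energy balance for S: S = 4σT⁴/(1−α).
σT⁴ = 5.67×10⁻⁸·(230)⁴ = 158.7 W m⁻².
So S = 4×158.7/(1−0.28) = 881.5 W m⁻².

881 W m⁻²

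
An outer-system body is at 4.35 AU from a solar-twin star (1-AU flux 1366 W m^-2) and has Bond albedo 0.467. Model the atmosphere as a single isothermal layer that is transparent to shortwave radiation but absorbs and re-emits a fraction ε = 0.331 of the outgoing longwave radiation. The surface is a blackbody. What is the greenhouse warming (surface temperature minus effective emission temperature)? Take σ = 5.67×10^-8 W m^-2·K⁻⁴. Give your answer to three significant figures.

5.28 kelvin

By the inverse-square law, S = 1366/4.35² = 72.19 W m^-2.
The planet radiates to space at T_e = [S(1−α)/(4σ)]^(1/4) = 114.1 K.
For a single slab of emissivity ε, T_s⁴ = 2T_e⁴/(2−ε); thus T_s = 114.1·(1.198)^(1/4) = 119.4 K.
Greenhouse warming: T_s − T_e = 5.281 K.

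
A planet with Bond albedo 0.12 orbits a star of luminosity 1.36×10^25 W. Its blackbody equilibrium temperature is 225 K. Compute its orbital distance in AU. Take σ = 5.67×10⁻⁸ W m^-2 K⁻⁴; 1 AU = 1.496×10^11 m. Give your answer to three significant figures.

0.271 AU

The flux needed for this T is 4σT⁴/(1−0.12) = 660.5 W m^-2.
Then d = [L/(4πS)]^(1/2) = 4.048×10^10 m, i.e. 0.2706 AU.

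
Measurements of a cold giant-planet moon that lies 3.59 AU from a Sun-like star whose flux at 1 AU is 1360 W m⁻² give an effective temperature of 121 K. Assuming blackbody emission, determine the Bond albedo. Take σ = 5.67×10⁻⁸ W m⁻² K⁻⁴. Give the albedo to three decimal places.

Flux at the orbit: S = 1360/(3.59)² = 105.5 W m⁻².
From σT⁴ = S(1−α)/4 we invert for α: 1−α = 4σT⁴/S.
4σT⁴ = 4·5.67×10⁻⁸·(121)⁴ = 48.62 W m⁻².
1−α = 48.62/105.5 = 0.4607, so α = 0.5393.

0.539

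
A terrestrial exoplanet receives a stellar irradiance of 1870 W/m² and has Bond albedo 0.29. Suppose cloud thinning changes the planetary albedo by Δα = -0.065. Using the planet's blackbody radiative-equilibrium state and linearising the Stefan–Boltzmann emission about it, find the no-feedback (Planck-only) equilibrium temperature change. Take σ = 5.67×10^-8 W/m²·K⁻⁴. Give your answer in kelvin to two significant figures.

The baseline emission temperature is T_e = 276.6 K.
The change in absorbed flux is Δ[S(1−α)/4] = −SΔα/4 = 30.39 W/m².
Planck response: λ_P = 4σT_e³ = 4·5.67×10⁻⁸·(276.6)³ = 4.800 W/m²/K.
So ΔT₀ = 30.39/4.800 = 6.33 K.

6.3 kelvin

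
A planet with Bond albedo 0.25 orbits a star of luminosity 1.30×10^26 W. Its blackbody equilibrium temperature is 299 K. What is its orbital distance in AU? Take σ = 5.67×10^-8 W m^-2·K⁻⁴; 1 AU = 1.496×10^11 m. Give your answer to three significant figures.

Energy balance gives S = 4σT⁴/(1−α) = 2417 W m^-2.
Then d = [L/(4πS)]^(1/2) = 6.542×10^10 m, i.e. 0.4373 AU.

0.437 AU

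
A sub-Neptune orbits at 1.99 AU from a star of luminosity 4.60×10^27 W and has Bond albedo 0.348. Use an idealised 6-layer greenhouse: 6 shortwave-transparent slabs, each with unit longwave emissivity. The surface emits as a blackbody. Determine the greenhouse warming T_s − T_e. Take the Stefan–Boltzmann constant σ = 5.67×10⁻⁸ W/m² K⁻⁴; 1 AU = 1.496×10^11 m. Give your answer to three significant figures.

207 kelvin

Orbital distance: d = 1.99 AU = 2.977×10^11 m.
S = L/(4πd²) = 4130 W/m².
OLR = S(1−α)/4 = 673.2 W/m²; the top layer radiates at T_e = 330.1 K.
T_s = (N+1)^(1/4)·T_e = 536.9 K.
Warming: T_s − T_e = 206.8 K.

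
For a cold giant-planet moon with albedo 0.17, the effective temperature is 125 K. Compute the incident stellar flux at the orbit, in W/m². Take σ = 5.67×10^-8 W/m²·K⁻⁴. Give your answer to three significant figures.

From S(1−α)/4 = σT⁴: S = 4σT⁴/(1−α).
The emitted flux is σT⁴ = 13.84 W/m².
S = 4·13.84/0.83 = 66.71 W/m².

66.7 W/m²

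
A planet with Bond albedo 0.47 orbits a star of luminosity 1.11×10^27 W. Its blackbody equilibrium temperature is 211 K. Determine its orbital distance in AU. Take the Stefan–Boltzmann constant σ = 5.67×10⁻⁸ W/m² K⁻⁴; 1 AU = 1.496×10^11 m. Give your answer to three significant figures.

Energy balance gives S = 4σT⁴/(1−α) = 848.2 W/m².
Then d = [L/(4πS)]^(1/2) = 3.227×10^11 m, i.e. 2.157 AU.

2.16 AU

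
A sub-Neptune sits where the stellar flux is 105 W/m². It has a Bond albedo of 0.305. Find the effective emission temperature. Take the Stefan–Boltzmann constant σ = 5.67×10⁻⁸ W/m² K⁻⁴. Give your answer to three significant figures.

134 kelvin

Absorbed flux (global mean): S(1−α)/4 = 105.0·0.695/4 = 18.24 W/m².
Set σT⁴ = 18.24 → T = (18.24/σ)^(1/4) = 133.9 K.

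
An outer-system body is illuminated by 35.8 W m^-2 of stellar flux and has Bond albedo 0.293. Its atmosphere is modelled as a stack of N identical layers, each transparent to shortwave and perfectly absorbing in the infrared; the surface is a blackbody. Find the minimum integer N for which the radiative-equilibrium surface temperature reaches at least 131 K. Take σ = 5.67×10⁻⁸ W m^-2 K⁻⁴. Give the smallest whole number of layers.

2

OLR = S(1−α)/4 = 6.328 W m^-2; the top layer radiates at T_e = 102.8 K.
Since T_s⁴ = (N+1)T_e⁴, we need N ≥ (T_s/T_e)⁴ − 1 = 1.639.
So N ≥ 1.639; the smallest integer is N = 2.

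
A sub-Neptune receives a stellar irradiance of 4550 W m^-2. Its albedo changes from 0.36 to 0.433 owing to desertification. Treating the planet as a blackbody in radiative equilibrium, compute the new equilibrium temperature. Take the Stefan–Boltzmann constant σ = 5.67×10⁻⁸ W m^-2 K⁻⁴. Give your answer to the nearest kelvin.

327 K

New equilibrium: T₂ = [(1−0.433)·4550/(4σ)]^(1/4) = 326.6 K.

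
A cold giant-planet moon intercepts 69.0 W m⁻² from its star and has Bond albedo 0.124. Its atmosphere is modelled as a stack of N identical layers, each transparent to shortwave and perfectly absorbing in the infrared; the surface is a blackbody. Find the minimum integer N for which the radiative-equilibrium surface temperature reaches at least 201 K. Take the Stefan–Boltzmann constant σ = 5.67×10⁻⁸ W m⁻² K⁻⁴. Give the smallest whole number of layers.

6

The effective emission temperature is T_e = [S(1−α)/(4σ)]^¼ = 127.8 K.
T_s = (N+1)^(1/4)·T_e ≥ 201 K requires N+1 ≥ (T_s/T_e)⁴ = (201/127.8)⁴ = 6.125.
So N ≥ 5.125; the smallest integer is N = 6.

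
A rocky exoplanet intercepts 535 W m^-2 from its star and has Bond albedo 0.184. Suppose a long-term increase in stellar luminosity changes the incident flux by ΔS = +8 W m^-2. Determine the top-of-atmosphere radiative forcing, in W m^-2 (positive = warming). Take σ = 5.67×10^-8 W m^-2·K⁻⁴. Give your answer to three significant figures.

1.63 W m^-2

Only a fraction (1−α) is absorbed and it's spread over 4πR², so ΔF = (1−α)ΔS/4 = 1.632 W m^-2.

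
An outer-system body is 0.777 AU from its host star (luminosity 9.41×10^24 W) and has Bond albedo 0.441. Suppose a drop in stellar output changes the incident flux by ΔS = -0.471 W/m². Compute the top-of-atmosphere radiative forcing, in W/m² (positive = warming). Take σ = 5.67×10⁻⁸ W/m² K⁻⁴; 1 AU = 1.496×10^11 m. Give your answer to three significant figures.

-0.0658 W/m²

d = 0.777 × 1.496×10^11 m = 1.162×10^11 m.
Spreading L over a sphere of radius d: S = 9.41×10^24/(4π·1.16×10^11²) = 55.42 W/m².
Only a fraction (1−α) is absorbed and it's spread over 4πR², so ΔF = (1−α)ΔS/4 = -0.06582 W/m².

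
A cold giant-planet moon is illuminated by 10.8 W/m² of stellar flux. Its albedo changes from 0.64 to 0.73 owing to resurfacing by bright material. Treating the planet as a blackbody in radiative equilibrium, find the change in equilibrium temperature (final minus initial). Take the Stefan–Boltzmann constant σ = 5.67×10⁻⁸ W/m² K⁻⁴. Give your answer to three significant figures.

-4.47 K

Initial: T₁ = [S(1−0.64)/(4σ)]^(1/4) = 64.35 K.
Final:   T₂ = [S(1−0.73)/(4σ)]^(1/4) = 59.88 K.
ΔT = T₂ − T₁ = -4.465 K.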